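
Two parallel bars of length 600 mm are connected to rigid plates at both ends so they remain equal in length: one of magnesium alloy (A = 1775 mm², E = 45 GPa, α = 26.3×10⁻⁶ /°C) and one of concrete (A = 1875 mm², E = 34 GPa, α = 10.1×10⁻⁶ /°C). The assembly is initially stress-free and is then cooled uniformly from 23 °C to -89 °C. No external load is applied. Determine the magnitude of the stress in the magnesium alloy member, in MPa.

σ ≈ 36.2 MPa (tensile)

Equilibrium of a rigid end plate with no external load gives equal and opposite internal forces ±P in the two members. Since α_{magnesium alloy} > α_{concrete}, cooling drives the magnesium alloy into tension and the concrete into compression.
Equating the net (thermal + elastic) strains gives |α₁ − α₂|·ΔT = P·[1/(A₁E₁) + 1/(A₂E₂)].
|α₁ − α₂|·ΔT = 16.2×10⁻⁶ × 112 = 0.001814.
1/(A₁E₁) + 1/(A₂E₂) = 1/(1775×45×10³) + 1/(1875×34×10³) = 2.821×10⁻⁸ N⁻¹.
P = 0.001814 / 2.821×10⁻⁸ = 64330 N = 64.33 kN.
σ_{magnesium alloy} = P/A₁ = 64330/1775 = 36.24 MPa, tensile.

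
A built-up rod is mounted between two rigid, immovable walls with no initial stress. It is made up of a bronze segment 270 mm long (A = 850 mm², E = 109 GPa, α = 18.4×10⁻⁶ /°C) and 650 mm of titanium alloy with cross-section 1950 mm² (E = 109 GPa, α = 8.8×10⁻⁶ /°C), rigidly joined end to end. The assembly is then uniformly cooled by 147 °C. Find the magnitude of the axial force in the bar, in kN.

P ≈ 263 kN (tensile)

Free thermal contraction of the whole bar: Σ αᵢΔT Lᵢ = 18.4×10⁻⁶×147×270 + 8.8×10⁻⁶×147×650 = 1.571 mm.
The rigid supports impose zero overall length change; the single axial force P common to all segments must satisfy P Σ Lᵢ/(AᵢEᵢ) = δ_free.
The series flexibility is Σ Lᵢ/(AᵢEᵢ) = 270/(850×109×10³) + 650/(1950×109×10³) = 5.972×10⁻⁶ mm/N.
Hence P = δ_free / Σ(L/AE) = 1.571/5.972×10⁻⁶ = 263.1 kN (tensile).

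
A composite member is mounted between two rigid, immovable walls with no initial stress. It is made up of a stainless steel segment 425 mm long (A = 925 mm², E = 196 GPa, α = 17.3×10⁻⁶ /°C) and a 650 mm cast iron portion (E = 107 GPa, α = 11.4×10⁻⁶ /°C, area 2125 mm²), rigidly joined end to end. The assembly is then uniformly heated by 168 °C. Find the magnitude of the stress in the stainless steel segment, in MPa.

If the supports were absent, the total length change would be Σ αᵢΔT Lᵢ = 17.3×10⁻⁶×168×425 + 11.4×10⁻⁶×168×650 = 2.48 mm.
The rigid supports impose zero overall length change; the single axial force P common to all segments must satisfy P Σ Lᵢ/(AᵢEᵢ) = δ_free.
The series flexibility is Σ Lᵢ/(AᵢEᵢ) = 425/(925×196×10³) + 650/(2125×107×10³) = 5.203×10⁻⁶ mm/N.
P = 2.48 / 5.203×10⁻⁶ = 476700 N = 476.7 kN, compressive.
σ_{stainless steel} = P / A = 476700 / 925 = 515.3 MPa.

σ ≈ 515 MPa (compressive)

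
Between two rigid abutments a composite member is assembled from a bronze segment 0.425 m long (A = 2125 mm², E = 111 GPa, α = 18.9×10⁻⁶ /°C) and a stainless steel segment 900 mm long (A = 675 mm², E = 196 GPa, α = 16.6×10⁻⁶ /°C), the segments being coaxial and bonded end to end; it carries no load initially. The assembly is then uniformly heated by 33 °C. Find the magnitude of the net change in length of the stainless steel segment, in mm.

|ΔL| ≈ 0.106 mm

If the supports were absent, the total length change would be Σ αᵢΔT Lᵢ = 18.9×10⁻⁶×33×425 + 16.6×10⁻⁶×33×900 = 0.7581 mm.
The walls prevent any net length change, so an axial force P (same in every segment) develops. Compatibility: P · Σ Lᵢ/(AᵢEᵢ) = δ_free.
The series flexibility is Σ Lᵢ/(AᵢEᵢ) = 425/(2125×111×10³) + 900/(675×196×10³) = 8.605×10⁻⁶ mm/N.
Hence P = δ_free / Σ(L/AE) = 0.7581/8.605×10⁻⁶ = 88.1 kN (compressive).
For the stainless steel segment, free thermal change = 16.6×10⁻⁶×33×900 = 0.493 mm and elastic change from P = 88100×900/(675×196×10³) = 0.5993 mm; these oppose, so the net change is 0.106 mm (segment shortens).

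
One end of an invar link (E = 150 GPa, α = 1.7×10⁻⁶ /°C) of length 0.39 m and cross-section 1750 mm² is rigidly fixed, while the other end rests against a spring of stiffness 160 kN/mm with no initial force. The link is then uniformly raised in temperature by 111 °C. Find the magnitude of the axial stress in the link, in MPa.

The unrestrained thermal change is αΔT L = 1.7×10⁻⁶ × 111 × 390 = 0.07359 mm.
With a force P in the spring, the elastic change of the link is PL/(AE) and that of the spring is P/k; compatibility requires their sum to equal δ_free.
So P = δ_free / [L/(AE) + 1/k] = 0.07359 / [ 390/(1750×150×10³) + 1/(160×10³) ].
P = 0.07359 / 7.736×10⁻⁶ = 9513 N.
σ = P/A = 9513/1750 = 5.436 MPa.

σ ≈ 5.44 MPa (compressive)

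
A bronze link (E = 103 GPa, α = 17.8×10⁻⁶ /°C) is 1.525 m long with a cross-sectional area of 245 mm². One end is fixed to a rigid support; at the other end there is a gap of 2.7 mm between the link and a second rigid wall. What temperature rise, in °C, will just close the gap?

The gap closes when αΔT L = 2.7 mm, since the link is still unstressed at that instant.
ΔT = 2.7 / (17.8×10⁻⁶ × 1525) = 99.47 °C.

ΔT ≈ 99.5 °C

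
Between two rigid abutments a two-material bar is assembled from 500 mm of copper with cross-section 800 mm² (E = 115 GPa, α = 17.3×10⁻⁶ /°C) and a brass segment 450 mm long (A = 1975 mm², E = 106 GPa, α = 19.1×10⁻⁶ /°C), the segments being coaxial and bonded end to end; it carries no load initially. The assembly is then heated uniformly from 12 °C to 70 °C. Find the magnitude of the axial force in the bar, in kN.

P ≈ 132 kN (compressive)

Free thermal expansion of the whole bar: Σ αᵢΔT Lᵢ = 17.3×10⁻⁶×58×500 + 19.1×10⁻⁶×58×450 = 1 mm.
Since the ends are fixed, an axial force P builds up, equal in every segment, with P · Σ Lᵢ/(AᵢEᵢ) = δ_free.
The series flexibility is Σ Lᵢ/(AᵢEᵢ) = 500/(800×115×10³) + 450/(1975×106×10³) = 7.584×10⁻⁶ mm/N.
P = 1 / 7.584×10⁻⁶ = 131900 N = 131.9 kN, compressive.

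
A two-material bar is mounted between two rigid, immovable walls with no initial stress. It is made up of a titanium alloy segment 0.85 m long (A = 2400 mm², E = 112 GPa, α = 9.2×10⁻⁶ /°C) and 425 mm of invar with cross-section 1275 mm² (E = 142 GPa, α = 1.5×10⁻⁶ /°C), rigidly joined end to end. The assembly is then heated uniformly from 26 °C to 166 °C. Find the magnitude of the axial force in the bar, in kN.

Free thermal expansion of the whole bar: Σ αᵢΔT Lᵢ = 9.2×10⁻⁶×140×850 + 1.5×10⁻⁶×140×425 = 1.184 mm.
The rigid supports impose zero overall length change; the single axial force P common to all segments must satisfy P Σ Lᵢ/(AᵢEᵢ) = δ_free.
The series flexibility is Σ Lᵢ/(AᵢEᵢ) = 850/(2400×112×10³) + 425/(1275×142×10³) = 5.51×10⁻⁶ mm/N.
P = 1.184 / 5.51×10⁻⁶ = 214900 N = 214.9 kN, compressive.

P ≈ 215 kN (compressive)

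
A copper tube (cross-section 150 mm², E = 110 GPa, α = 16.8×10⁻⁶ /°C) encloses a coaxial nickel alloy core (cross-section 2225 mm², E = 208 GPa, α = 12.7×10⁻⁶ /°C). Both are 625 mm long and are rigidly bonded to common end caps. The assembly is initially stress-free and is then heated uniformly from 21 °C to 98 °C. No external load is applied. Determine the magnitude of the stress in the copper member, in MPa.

σ ≈ 33.5 MPa (compressive)

Equilibrium of a rigid end plate with no external load gives equal and opposite internal forces ±P in the two members. Since α_{copper} > α_{nickel alloy}, heating drives the copper into compression and the nickel alloy into tension.
Equating the net (thermal + elastic) strains gives |α₁ − α₂|·ΔT = P·[1/(A₁E₁) + 1/(A₂E₂)].
|α₁ − α₂|·ΔT = 4.1×10⁻⁶ × 77 = 0.0003157.
1/(A₁E₁) + 1/(A₂E₂) = 1/(150×110×10³) + 1/(2225×208×10³) = 6.277×10⁻⁸ N⁻¹.
So P = 0.0003157 / 6.277×10⁻⁸ = 5.03 kN.
σ_{copper} = P/A₁ = 5030/150 = 33.53 MPa, compressive.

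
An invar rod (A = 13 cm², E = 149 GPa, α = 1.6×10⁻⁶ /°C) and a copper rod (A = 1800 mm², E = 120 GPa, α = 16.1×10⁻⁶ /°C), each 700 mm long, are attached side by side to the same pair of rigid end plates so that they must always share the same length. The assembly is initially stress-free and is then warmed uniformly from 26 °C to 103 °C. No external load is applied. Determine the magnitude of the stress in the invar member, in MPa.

σ ≈ 87.7 MPa (tensile)

Both members must finish at the same length. With the larger α, the copper tends to over-expand; the plates restrain it, putting the copper in compression and the invar in tension. With no external load the two internal forces are equal and opposite, magnitude P.
Setting the final lengths equal and cancelling L: (α₁ − α₂)ΔT = P/(A₁E₁) + P/(A₂E₂).
|α₁ − α₂|·ΔT = 14.5×10⁻⁶ × 77 = 0.001117.
1/(A₁E₁) + 1/(A₂E₂) = 1/(1300×149×10³) + 1/(1800×120×10³) = 9.792×10⁻⁹ N⁻¹.
P = 0.001117 / 9.792×10⁻⁹ = 114000 N = 114 kN.
σ_{invar} = P/A₁ = 114000/1300 = 87.71 MPa, tensile.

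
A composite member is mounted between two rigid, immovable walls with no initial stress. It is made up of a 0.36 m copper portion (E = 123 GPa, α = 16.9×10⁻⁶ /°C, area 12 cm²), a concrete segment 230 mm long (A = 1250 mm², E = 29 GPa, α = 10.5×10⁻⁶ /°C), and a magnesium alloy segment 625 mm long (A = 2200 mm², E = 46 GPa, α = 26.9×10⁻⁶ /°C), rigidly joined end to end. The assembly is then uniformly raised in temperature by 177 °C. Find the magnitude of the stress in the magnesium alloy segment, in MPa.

σ ≈ 136 MPa (compressive)

If the supports were absent, the total length change would be Σ αᵢΔT Lᵢ = 16.9×10⁻⁶×177×360 + 10.5×10⁻⁶×177×230 + 26.9×10⁻⁶×177×625 = 4.48 mm.
The rigid supports impose zero overall length change; the single axial force P common to all segments must satisfy P Σ Lᵢ/(AᵢEᵢ) = δ_free.
Σ Lᵢ/(AᵢEᵢ) = 360/(1200×123×10³) + 230/(1250×29×10³) + 625/(2200×46×10³) = 1.496×10⁻⁵ mm/N.
Hence P = δ_free / Σ(L/AE) = 4.48/1.496×10⁻⁵ = 299.5 kN (compressive).
σ_{magnesium alloy} = P / A = 299500 / 2200 = 136.1 MPa.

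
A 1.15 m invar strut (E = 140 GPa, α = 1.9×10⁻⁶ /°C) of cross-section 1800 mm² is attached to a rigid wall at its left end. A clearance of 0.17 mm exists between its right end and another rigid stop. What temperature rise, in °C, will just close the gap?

The gap closes when αΔT L = 0.17 mm, since the strut is still unstressed at that instant.
So ΔT = g/(αL) = 0.17/(1.9×10⁻⁶ × 1150) = 77.8 °C.

ΔT ≈ 77.8 °C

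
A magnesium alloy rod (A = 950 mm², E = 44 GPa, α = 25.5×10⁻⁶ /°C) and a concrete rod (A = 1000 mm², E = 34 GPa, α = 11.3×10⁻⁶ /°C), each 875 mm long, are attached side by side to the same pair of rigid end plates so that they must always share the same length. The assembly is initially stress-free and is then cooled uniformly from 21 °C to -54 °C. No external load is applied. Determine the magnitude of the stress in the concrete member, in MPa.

σ ≈ 20 MPa (compressive)

Equilibrium of a rigid end plate with no external load gives equal and opposite internal forces ±P in the two members. Since α_{magnesium alloy} > α_{concrete}, cooling drives the magnesium alloy into tension and the concrete into compression.
Compatibility of the two members (thermal + elastic change equal): (α₁ − α₂)ΔT = P·[1/(A₁E₁) + 1/(A₂E₂)].
|α₁ − α₂|·ΔT = 14.2×10⁻⁶ × 75 = 0.001065.
1/(A₁E₁) + 1/(A₂E₂) = 1/(950×44×10³) + 1/(1000×34×10³) = 5.334×10⁻⁸ N⁻¹.
So P = 0.001065 / 5.334×10⁻⁸ = 19.97 kN.
σ_{concrete} = P/A₂ = 19970/1000 = 19.97 MPa, compressive.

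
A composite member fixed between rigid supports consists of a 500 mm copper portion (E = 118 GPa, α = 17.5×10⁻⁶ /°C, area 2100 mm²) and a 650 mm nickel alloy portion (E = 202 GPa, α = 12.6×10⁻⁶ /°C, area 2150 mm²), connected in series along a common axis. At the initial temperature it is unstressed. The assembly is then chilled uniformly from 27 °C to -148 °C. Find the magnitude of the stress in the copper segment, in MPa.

If the supports were absent, the total length change would be Σ αᵢΔT Lᵢ = 17.5×10⁻⁶×175×500 + 12.6×10⁻⁶×175×650 = 2.964 mm.
Since the ends are fixed, an axial force P builds up, equal in every segment, with P · Σ Lᵢ/(AᵢEᵢ) = δ_free.
The series flexibility is Σ Lᵢ/(AᵢEᵢ) = 500/(2100×118×10³) + 650/(2150×202×10³) = 3.514×10⁻⁶ mm/N.
So P = 2.964 / 3.514×10⁻⁶ = 843.5 kN, tensile.
σ_{copper} = P / A = 843500 / 2100 = 401.7 MPa.

σ ≈ 402 MPa (tensile)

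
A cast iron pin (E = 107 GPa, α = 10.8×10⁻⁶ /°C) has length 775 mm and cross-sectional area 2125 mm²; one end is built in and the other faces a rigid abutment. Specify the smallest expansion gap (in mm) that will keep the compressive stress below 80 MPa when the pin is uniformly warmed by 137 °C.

With no wall the pin would lengthen by αΔT L = 10.8×10⁻⁶ × 137 × 775 = 1.147 mm.
At the allowable stress the elastic shortening the wall may impose is σL/E = 80 × 775 / (107×10³) = 0.5794 mm.
The gap must absorb the remainder: g_min = 1.147 − 0.5794 = 0.5673 mm.

g ≈ 0.567 mm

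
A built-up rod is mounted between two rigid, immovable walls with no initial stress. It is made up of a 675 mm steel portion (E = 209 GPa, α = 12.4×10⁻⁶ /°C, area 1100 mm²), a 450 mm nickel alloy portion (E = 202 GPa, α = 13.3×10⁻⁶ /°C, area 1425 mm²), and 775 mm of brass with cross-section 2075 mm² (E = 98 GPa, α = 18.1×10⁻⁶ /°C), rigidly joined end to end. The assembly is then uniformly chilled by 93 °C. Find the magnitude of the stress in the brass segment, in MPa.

σ ≈ 153 MPa (tensile)

Free thermal contraction of the whole bar: Σ αᵢΔT Lᵢ = 12.4×10⁻⁶×93×675 + 13.3×10⁻⁶×93×450 + 18.1×10⁻⁶×93×775 = 2.64 mm.
The walls prevent any net length change, so an axial force P (same in every segment) develops. Compatibility: P · Σ Lᵢ/(AᵢEᵢ) = δ_free.
The series flexibility is Σ Lᵢ/(AᵢEᵢ) = 675/(1100×209×10³) + 450/(1425×202×10³) + 775/(2075×98×10³) = 8.311×10⁻⁶ mm/N.
So P = 2.64 / 8.311×10⁻⁶ = 317.6 kN, tensile.
σ_{brass} = P / A = 317600 / 2075 = 153.1 MPa.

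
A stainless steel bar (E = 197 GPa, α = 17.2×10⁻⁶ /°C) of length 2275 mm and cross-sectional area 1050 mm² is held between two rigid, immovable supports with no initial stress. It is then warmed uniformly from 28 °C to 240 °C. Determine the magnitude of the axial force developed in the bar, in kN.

P ≈ 754 kN (compressive)

Full restraint means ε = 0, so the stress is σ = EαΔT = 197×10³ × 17.2×10⁻⁶ × 212 = 718.3 MPa.
P = AEαΔT = 1050 × 197×10³ × 17.2×10⁻⁶ × 212 = 754.3 kN (compressive).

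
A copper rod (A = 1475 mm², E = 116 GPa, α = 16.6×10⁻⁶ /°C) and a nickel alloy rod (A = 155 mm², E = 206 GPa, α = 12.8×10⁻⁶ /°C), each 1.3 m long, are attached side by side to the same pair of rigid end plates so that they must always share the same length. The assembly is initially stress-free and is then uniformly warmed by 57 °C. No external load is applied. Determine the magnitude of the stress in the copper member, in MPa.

Equilibrium of a rigid end plate with no external load gives equal and opposite internal forces ±P in the two members. Since α_{copper} > α_{nickel alloy}, heating drives the copper into compression and the nickel alloy into tension.
Compatibility of the two members (thermal + elastic change equal): (α₁ − α₂)ΔT = P·[1/(A₁E₁) + 1/(A₂E₂)].
|α₁ − α₂|·ΔT = 3.8×10⁻⁶ × 57 = 0.0002166.
1/(A₁E₁) + 1/(A₂E₂) = 1/(1475×116×10³) + 1/(155×206×10³) = 3.716×10⁻⁸ N⁻¹.
P = 0.0002166 / 3.716×10⁻⁸ = 5828 N = 5.828 kN.
σ_{copper} = P/A₁ = 5828/1475 = 3.951 MPa, compressive.

σ ≈ 3.95 MPa (compressive)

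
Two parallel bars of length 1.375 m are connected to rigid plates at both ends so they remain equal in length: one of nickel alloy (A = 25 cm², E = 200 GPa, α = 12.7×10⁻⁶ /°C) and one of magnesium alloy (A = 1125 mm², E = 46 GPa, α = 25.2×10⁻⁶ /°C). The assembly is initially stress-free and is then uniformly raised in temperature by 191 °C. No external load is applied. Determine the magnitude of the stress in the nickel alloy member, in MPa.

Equilibrium of a rigid end plate with no external load gives equal and opposite internal forces ±P in the two members. Since α_{magnesium alloy} > α_{nickel alloy}, heating drives the magnesium alloy into compression and the nickel alloy into tension.
Equating the net (thermal + elastic) strains gives |α₁ − α₂|·ΔT = P·[1/(A₁E₁) + 1/(A₂E₂)].
|α₁ − α₂|·ΔT = 12.5×10⁻⁶ × 191 = 0.002387.
1/(A₁E₁) + 1/(A₂E₂) = 1/(2500×200×10³) + 1/(1125×46×10³) = 2.132×10⁻⁸ N⁻¹.
So P = 0.002387 / 2.132×10⁻⁸ = 112 kN.
σ_{nickel alloy} = P/A₁ = 112000/2500 = 44.79 MPa, tensile.

σ ≈ 44.8 MPa (tensile)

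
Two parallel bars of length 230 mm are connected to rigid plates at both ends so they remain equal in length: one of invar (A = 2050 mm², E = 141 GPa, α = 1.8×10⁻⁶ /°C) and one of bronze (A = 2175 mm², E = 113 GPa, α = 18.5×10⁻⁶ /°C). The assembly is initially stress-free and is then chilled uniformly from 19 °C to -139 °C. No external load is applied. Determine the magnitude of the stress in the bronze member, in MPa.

σ ≈ 161 MPa (tensile)

Equilibrium of a rigid end plate with no external load gives equal and opposite internal forces ±P in the two members. Since α_{bronze} > α_{invar}, cooling drives the bronze into tension and the invar into compression.
Equating the net (thermal + elastic) strains gives |α₁ − α₂|·ΔT = P·[1/(A₁E₁) + 1/(A₂E₂)].
|α₁ − α₂|·ΔT = 16.7×10⁻⁶ × 158 = 0.002639.
1/(A₁E₁) + 1/(A₂E₂) = 1/(2050×141×10³) + 1/(2175×113×10³) = 7.528×10⁻⁹ N⁻¹.
P = 0.002639 / 7.528×10⁻⁹ = 350500 N = 350.5 kN.
σ_{bronze} = P/A₂ = 350500/2175 = 161.1 MPa, tensile.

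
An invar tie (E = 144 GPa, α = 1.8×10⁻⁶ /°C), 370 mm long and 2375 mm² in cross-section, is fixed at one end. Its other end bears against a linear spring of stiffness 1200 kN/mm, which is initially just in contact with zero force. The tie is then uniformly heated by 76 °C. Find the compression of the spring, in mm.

δ ≈ 0.022 mm

Free thermal expansion: δ_free = αΔT L = 1.8×10⁻⁶ × 76 × 370 = 0.05062 mm.
With a force P in the spring, the elastic change of the tie is PL/(AE) and that of the spring is P/k; compatibility requires their sum to equal δ_free.
P [ L/(AE) + 1/k ] = δ_free → P [ 370/(2375×144×10³) + 1/(1200×10³) ] = 0.05062.
P = 0.05062 / 1.915×10⁻⁶ = 26430 N.
Spring compression = P/k = 26430/(1200×10³) = 0.02202 mm.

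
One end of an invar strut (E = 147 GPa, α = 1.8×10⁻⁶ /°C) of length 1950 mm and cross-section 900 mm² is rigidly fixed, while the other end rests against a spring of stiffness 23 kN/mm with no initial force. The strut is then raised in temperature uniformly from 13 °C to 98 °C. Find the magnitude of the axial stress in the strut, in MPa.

σ ≈ 5.69 MPa (compressive)

Free thermal expansion: δ_free = αΔT L = 1.8×10⁻⁶ × 85 × 1950 = 0.2984 mm.
Let P be the compressive force at the spring. The strut shortens elastically by PL/(AE) and the spring compresses by P/k; together these equal δ_free.
P [ L/(AE) + 1/k ] = δ_free → P [ 1950/(900×147×10³) + 1/(23×10³) ] = 0.2984.
P = 0.2984 / 5.822×10⁻⁵ = 5125 N.
σ = P/A = 5125/900 = 5.694 MPa.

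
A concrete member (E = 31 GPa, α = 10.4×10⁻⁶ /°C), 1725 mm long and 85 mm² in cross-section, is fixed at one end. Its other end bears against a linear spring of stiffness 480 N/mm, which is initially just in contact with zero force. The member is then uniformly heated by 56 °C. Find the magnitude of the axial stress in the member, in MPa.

σ ≈ 4.32 MPa (compressive)

Free thermal expansion: δ_free = αΔT L = 10.4×10⁻⁶ × 56 × 1725 = 1.005 mm.
With a force P in the spring, the elastic change of the member is PL/(AE) and that of the spring is P/k; compatibility requires their sum to equal δ_free.
So P = δ_free / [L/(AE) + 1/k] = 1.005 / [ 1725/(85×31×10³) + 1/(480) ].
P = 1.005 / 0.002738 = 366.9 N.
σ = P/A = 366.9/85 = 4.317 MPa.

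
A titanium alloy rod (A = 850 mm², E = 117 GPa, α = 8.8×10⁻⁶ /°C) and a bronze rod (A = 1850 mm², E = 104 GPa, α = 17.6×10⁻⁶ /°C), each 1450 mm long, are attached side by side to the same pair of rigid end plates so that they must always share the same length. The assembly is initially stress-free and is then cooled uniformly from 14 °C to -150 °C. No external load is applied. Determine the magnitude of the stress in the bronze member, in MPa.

σ ≈ 51.1 MPa (tensile)

Both members must finish at the same length. With the larger α, the bronze tends to over-contract; the plates restrain it, putting the bronze in tension and the titanium alloy in compression. With no external load the two internal forces are equal and opposite, magnitude P.
Setting the final lengths equal and cancelling L: (α₁ − α₂)ΔT = P/(A₁E₁) + P/(A₂E₂).
|α₁ − α₂|·ΔT = 8.8×10⁻⁶ × 164 = 0.001443.
1/(A₁E₁) + 1/(A₂E₂) = 1/(850×117×10³) + 1/(1850×104×10³) = 1.525×10⁻⁸ N⁻¹.
P = 0.001443 / 1.525×10⁻⁸ = 94620 N = 94.62 kN.
σ_{bronze} = P/A₂ = 94620/1850 = 51.15 MPa, tensile.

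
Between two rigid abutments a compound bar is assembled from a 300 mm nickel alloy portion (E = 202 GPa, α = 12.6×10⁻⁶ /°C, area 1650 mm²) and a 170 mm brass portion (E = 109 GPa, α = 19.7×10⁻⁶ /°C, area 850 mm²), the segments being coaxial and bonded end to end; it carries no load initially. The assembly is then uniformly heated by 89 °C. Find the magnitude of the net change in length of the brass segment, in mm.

If the supports were absent, the total length change would be Σ αᵢΔT Lᵢ = 12.6×10⁻⁶×89×300 + 19.7×10⁻⁶×89×170 = 0.6345 mm.
The walls prevent any net length change, so an axial force P (same in every segment) develops. Compatibility: P · Σ Lᵢ/(AᵢEᵢ) = δ_free.
The series flexibility is Σ Lᵢ/(AᵢEᵢ) = 300/(1650×202×10³) + 170/(850×109×10³) = 2.735×10⁻⁶ mm/N.
So P = 0.6345 / 2.735×10⁻⁶ = 232 kN, compressive.
For the brass segment, free thermal change = 19.7×10⁻⁶×89×170 = 0.2981 mm and elastic change from P = 232000×170/(850×109×10³) = 0.4257 mm; these oppose, so the net change is 0.128 mm (segment shortens).

|ΔL| ≈ 0.128 mm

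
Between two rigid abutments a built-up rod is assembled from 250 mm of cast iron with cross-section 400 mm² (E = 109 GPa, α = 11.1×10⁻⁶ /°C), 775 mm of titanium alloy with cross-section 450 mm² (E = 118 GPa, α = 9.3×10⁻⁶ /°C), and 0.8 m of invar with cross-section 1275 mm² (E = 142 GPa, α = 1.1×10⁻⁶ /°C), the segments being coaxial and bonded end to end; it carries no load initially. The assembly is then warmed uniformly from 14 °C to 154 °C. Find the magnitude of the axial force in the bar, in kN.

If the supports were absent, the total length change would be Σ αᵢΔT Lᵢ = 11.1×10⁻⁶×140×250 + 9.3×10⁻⁶×140×775 + 1.1×10⁻⁶×140×800 = 1.521 mm.
Since the ends are fixed, an axial force P builds up, equal in every segment, with P · Σ Lᵢ/(AᵢEᵢ) = δ_free.
The series flexibility is Σ Lᵢ/(AᵢEᵢ) = 250/(400×109×10³) + 775/(450×118×10³) + 800/(1275×142×10³) = 2.475×10⁻⁵ mm/N.
So P = 1.521 / 2.475×10⁻⁵ = 61.45 kN, compressive.

P ≈ 61.5 kN (compressive)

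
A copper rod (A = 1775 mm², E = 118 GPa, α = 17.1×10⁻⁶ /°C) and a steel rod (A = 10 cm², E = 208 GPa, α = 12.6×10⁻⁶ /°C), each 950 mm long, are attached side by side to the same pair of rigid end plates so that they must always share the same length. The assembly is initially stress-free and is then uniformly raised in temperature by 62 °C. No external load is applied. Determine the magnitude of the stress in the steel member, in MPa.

Equilibrium of a rigid end plate with no external load gives equal and opposite internal forces ±P in the two members. Since α_{copper} > α_{steel}, heating drives the copper into compression and the steel into tension.
Setting the final lengths equal and cancelling L: (α₁ − α₂)ΔT = P/(A₁E₁) + P/(A₂E₂).
|α₁ − α₂|·ΔT = 4.5×10⁻⁶ × 62 = 0.000279.
1/(A₁E₁) + 1/(A₂E₂) = 1/(1775×118×10³) + 1/(1000×208×10³) = 9.582×10⁻⁹ N⁻¹.
So P = 0.000279 / 9.582×10⁻⁹ = 29.12 kN.
σ_{steel} = P/A₂ = 29120/1000 = 29.12 MPa, tensile.

σ ≈ 29.1 MPa (tensile)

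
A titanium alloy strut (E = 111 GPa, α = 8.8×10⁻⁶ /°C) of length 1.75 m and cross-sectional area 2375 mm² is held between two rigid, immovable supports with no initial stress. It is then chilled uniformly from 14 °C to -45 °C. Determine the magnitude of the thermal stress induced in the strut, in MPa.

The supports are rigid, so the total axial strain is zero. The restrained thermal strain is ε = αΔT = 8.8×10⁻⁶ × 59 = 519.2×10⁻⁶.
σ = EαΔT = 111×10³ × 8.8×10⁻⁶ × 59 = 57.63 MPa (tensile; the strut is trying to contract).

σ ≈ 57.6 MPa (tensile)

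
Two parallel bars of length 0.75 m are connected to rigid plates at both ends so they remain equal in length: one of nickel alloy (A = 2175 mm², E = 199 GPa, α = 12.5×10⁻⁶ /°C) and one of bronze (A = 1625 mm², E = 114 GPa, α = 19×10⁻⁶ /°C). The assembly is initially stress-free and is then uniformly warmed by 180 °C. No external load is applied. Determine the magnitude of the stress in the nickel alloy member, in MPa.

σ ≈ 69.8 MPa (tensile)

The bronze has the larger α, so on heating it would change length more than the nickel alloy if both were free. The rigid plates force a common final length, so the bronze is put into compression and the nickel alloy into tension, with equal and opposite forces P (no external load).
Equating the net (thermal + elastic) strains gives |α₁ − α₂|·ΔT = P·[1/(A₁E₁) + 1/(A₂E₂)].
|α₁ − α₂|·ΔT = 6.5×10⁻⁶ × 180 = 0.00117.
1/(A₁E₁) + 1/(A₂E₂) = 1/(2175×199×10³) + 1/(1625×114×10³) = 7.709×10⁻⁹ N⁻¹.
So P = 0.00117 / 7.709×10⁻⁹ = 151.8 kN.
σ_{nickel alloy} = P/A₁ = 151800/2175 = 69.78 MPa, tensile.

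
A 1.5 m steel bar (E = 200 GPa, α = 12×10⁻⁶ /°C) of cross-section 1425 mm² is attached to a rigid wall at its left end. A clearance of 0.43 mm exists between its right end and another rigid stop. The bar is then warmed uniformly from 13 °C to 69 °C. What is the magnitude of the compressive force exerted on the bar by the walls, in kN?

P ≈ 110 kN

If the wall were absent the bar would grow by αΔT L = 12×10⁻⁶ × 56 × 1500 = 1.008 mm.
The gap closes (δ_free > 0.43 mm) and the wall then resists a further 1.008 − 0.43 = 0.578 mm of expansion.
So σ = E(δ_free − g)/L = 200×10³ × 0.578/1500 = 77.07 MPa.
P = σA = 77.07 × 1425 = 109.8 kN.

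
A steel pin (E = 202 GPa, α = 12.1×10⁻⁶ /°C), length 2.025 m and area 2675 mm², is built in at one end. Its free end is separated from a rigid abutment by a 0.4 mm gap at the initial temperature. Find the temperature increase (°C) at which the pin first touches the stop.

The gap closes when αΔT L = 0.4 mm, since the pin is still unstressed at that instant.
ΔT = 0.4 / (12.1×10⁻⁶ × 2025) = 16.32 °C.

ΔT ≈ 16.3 °C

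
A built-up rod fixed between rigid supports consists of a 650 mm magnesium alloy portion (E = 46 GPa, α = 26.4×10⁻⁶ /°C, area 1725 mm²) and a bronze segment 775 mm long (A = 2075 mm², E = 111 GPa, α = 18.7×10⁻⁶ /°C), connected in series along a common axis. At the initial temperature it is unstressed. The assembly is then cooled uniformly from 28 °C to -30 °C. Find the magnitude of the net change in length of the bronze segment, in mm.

|ΔL| ≈ 0.306 mm

With the walls removed the bar would change length by δ_free = Σ αᵢΔT Lᵢ = 26.4×10⁻⁶×58×650 + 18.7×10⁻⁶×58×775 = 1.836 mm.
The walls prevent any net length change, so an axial force P (same in every segment) develops. Compatibility: P · Σ Lᵢ/(AᵢEᵢ) = δ_free.
Σ Lᵢ/(AᵢEᵢ) = 650/(1725×46×10³) + 775/(2075×111×10³) = 1.156×10⁻⁵ mm/N.
So P = 1.836 / 1.156×10⁻⁵ = 158.9 kN, tensile.
For the bronze segment, free thermal change = 18.7×10⁻⁶×58×775 = 0.8406 mm and elastic change from P = 158900×775/(2075×111×10³) = 0.5345 mm; these oppose, so the net change is 0.306 mm (segment shortens).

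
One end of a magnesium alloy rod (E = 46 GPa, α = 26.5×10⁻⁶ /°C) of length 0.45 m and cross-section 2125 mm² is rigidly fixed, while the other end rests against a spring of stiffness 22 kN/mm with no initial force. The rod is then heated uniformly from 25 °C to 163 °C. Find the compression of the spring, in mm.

δ ≈ 1.49 mm

Free thermal expansion: δ_free = αΔT L = 26.5×10⁻⁶ × 138 × 450 = 1.646 mm.
Let P be the compressive force at the spring. The rod shortens elastically by PL/(AE) and the spring compresses by P/k; together these equal δ_free.
So P = δ_free / [L/(AE) + 1/k] = 1.646 / [ 450/(2125×46×10³) + 1/(22×10³) ].
P = 1.646 / 5.006×10⁻⁵ = 32870 N.
Spring compression = P/k = 32870/(22×10³) = 1.494 mm.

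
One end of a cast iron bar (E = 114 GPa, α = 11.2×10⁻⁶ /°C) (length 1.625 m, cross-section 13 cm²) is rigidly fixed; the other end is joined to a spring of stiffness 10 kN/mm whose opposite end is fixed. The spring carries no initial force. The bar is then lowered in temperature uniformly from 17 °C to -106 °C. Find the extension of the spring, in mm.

δ ≈ 2.02 mm

Free thermal contraction: δ_free = αΔT L = 11.2×10⁻⁶ × 123 × 1625 = 2.239 mm.
With a force P in the spring, the elastic change of the bar is PL/(AE) and that of the spring is P/k; compatibility requires their sum to equal δ_free.
So P = δ_free / [L/(AE) + 1/k] = 2.239 / [ 1625/(1300×114×10³) + 1/(10×10³) ].
P = 2.239 / 0.000111 = 20170 N.
Spring extension = P/k = 20170/(10×10³) = 2.017 mm.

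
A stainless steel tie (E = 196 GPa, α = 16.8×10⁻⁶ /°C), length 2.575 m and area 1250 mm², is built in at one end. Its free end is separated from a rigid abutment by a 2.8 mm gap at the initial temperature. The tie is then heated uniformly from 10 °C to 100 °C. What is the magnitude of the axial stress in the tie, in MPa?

Unrestrained expansion: δ_free = αΔT L = 16.8×10⁻⁶ × 90 × 2575 = 3.893 mm.
After closing the 2.8 mm clearance, 3.893 − 2.8 = 1.093 mm of expansion remains to be suppressed by the wall.
So σ = E(δ_free − g)/L = 196×10³ × 1.093/2575 = 83.23 MPa.

σ ≈ 83.2 MPa (compressive)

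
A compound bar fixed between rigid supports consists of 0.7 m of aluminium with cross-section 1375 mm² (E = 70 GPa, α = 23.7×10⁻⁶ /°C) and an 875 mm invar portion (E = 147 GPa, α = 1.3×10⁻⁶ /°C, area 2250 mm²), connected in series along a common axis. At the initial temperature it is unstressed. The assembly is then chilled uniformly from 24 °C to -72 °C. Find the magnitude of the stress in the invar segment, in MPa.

σ ≈ 76.3 MPa (tensile)

If the supports were absent, the total length change would be Σ αᵢΔT Lᵢ = 23.7×10⁻⁶×96×700 + 1.3×10⁻⁶×96×875 = 1.702 mm.
The walls prevent any net length change, so an axial force P (same in every segment) develops. Compatibility: P · Σ Lᵢ/(AᵢEᵢ) = δ_free.
Σ Lᵢ/(AᵢEᵢ) = 700/(1375×70×10³) + 875/(2250×147×10³) = 9.918×10⁻⁶ mm/N.
Hence P = δ_free / Σ(L/AE) = 1.702/9.918×10⁻⁶ = 171.6 kN (tensile).
σ_{invar} = P / A = 171600 / 2250 = 76.26 MPa.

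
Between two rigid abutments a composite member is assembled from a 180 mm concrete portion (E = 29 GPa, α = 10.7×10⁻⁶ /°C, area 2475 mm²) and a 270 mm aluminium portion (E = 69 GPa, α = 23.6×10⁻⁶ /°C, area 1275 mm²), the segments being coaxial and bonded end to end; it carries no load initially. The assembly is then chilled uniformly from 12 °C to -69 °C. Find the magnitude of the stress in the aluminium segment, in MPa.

σ ≈ 94.5 MPa (tensile)

Free thermal contraction of the whole bar: Σ αᵢΔT Lᵢ = 10.7×10⁻⁶×81×180 + 23.6×10⁻⁶×81×270 = 0.6721 mm.
The walls prevent any net length change, so an axial force P (same in every segment) develops. Compatibility: P · Σ Lᵢ/(AᵢEᵢ) = δ_free.
Σ Lᵢ/(AᵢEᵢ) = 180/(2475×29×10³) + 270/(1275×69×10³) = 5.577×10⁻⁶ mm/N.
Hence P = δ_free / Σ(L/AE) = 0.6721/5.577×10⁻⁶ = 120.5 kN (tensile).
σ_{aluminium} = P / A = 120500 / 1275 = 94.53 MPa.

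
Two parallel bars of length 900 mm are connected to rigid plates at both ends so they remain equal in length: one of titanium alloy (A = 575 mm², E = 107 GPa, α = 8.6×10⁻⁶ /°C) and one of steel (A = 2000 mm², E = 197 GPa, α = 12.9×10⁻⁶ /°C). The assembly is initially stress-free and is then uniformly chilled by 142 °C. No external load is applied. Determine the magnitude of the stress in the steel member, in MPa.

The steel has the larger α, so on cooling it would change length more than the titanium alloy if both were free. The rigid plates force a common final length, so the steel is put into tension and the titanium alloy into compression, with equal and opposite forces P (no external load).
Compatibility of the two members (thermal + elastic change equal): (α₁ − α₂)ΔT = P·[1/(A₁E₁) + 1/(A₂E₂)].
|α₁ − α₂|·ΔT = 4.3×10⁻⁶ × 142 = 0.0006106.
1/(A₁E₁) + 1/(A₂E₂) = 1/(575×107×10³) + 1/(2000×197×10³) = 1.879×10⁻⁸ N⁻¹.
P = 0.0006106 / 1.879×10⁻⁸ = 32490 N = 32.49 kN.
σ_{steel} = P/A₂ = 32490/2000 = 16.25 MPa, tensile.

σ ≈ 16.2 MPa (tensile)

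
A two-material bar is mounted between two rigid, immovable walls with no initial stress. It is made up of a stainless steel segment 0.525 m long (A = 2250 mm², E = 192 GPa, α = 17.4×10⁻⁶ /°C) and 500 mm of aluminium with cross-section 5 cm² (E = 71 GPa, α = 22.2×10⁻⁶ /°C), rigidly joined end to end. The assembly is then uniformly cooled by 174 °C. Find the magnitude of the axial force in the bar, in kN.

Free thermal contraction of the whole bar: Σ αᵢΔT Lᵢ = 17.4×10⁻⁶×174×525 + 22.2×10⁻⁶×174×500 = 3.521 mm.
The rigid supports impose zero overall length change; the single axial force P common to all segments must satisfy P Σ Lᵢ/(AᵢEᵢ) = δ_free.
Σ Lᵢ/(AᵢEᵢ) = 525/(2250×192×10³) + 500/(500×71×10³) = 1.53×10⁻⁵ mm/N.
So P = 3.521 / 1.53×10⁻⁵ = 230.1 kN, tensile.

P ≈ 230 kN (tensile)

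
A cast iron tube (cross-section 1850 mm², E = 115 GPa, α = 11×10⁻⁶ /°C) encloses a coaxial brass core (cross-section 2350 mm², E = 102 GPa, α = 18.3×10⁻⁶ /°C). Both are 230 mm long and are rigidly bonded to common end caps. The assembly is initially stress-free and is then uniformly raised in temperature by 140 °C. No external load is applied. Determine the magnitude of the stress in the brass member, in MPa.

σ ≈ 49 MPa (compressive)

The brass has the larger α, so on heating it would change length more than the cast iron if both were free. The rigid plates force a common final length, so the brass is put into compression and the cast iron into tension, with equal and opposite forces P (no external load).
Compatibility of the two members (thermal + elastic change equal): (α₁ − α₂)ΔT = P·[1/(A₁E₁) + 1/(A₂E₂)].
|α₁ − α₂|·ΔT = 7.3×10⁻⁶ × 140 = 0.001022.
1/(A₁E₁) + 1/(A₂E₂) = 1/(1850×115×10³) + 1/(2350×102×10³) = 8.872×10⁻⁹ N⁻¹.
P = 0.001022 / 8.872×10⁻⁹ = 115200 N = 115.2 kN.
σ_{brass} = P/A₂ = 115200/2350 = 49.02 MPa, compressive.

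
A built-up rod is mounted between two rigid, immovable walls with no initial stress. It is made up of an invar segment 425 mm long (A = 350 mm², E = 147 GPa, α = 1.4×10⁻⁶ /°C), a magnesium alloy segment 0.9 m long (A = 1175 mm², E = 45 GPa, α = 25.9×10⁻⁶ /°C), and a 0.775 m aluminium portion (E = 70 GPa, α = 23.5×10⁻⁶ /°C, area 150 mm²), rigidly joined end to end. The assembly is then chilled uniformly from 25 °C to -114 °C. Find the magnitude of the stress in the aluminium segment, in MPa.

σ ≈ 394 MPa (tensile)

With the walls removed the bar would change length by δ_free = Σ αᵢΔT Lᵢ = 1.4×10⁻⁶×139×425 + 25.9×10⁻⁶×139×900 + 23.5×10⁻⁶×139×775 = 5.854 mm.
Since the ends are fixed, an axial force P builds up, equal in every segment, with P · Σ Lᵢ/(AᵢEᵢ) = δ_free.
The series flexibility is Σ Lᵢ/(AᵢEᵢ) = 425/(350×147×10³) + 900/(1175×45×10³) + 775/(150×70×10³) = 9.909×10⁻⁵ mm/N.
P = 5.854 / 9.909×10⁻⁵ = 59080 N = 59.08 kN, tensile.
σ_{aluminium} = P / A = 59080 / 150 = 393.9 MPa.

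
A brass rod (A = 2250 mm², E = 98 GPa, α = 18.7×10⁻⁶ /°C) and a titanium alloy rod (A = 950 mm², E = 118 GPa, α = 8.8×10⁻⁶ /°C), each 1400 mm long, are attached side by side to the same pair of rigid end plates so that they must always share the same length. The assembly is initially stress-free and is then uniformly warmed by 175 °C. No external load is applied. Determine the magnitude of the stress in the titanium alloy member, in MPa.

σ ≈ 136 MPa (tensile)

The brass has the larger α, so on heating it would change length more than the titanium alloy if both were free. The rigid plates force a common final length, so the brass is put into compression and the titanium alloy into tension, with equal and opposite forces P (no external load).
Compatibility of the two members (thermal + elastic change equal): (α₁ − α₂)ΔT = P·[1/(A₁E₁) + 1/(A₂E₂)].
|α₁ − α₂|·ΔT = 9.9×10⁻⁶ × 175 = 0.001732.
1/(A₁E₁) + 1/(A₂E₂) = 1/(2250×98×10³) + 1/(950×118×10³) = 1.346×10⁻⁸ N⁻¹.
So P = 0.001732 / 1.346×10⁻⁸ = 128.8 kN.
σ_{titanium alloy} = P/A₂ = 128800/950 = 135.5 MPa, tensile.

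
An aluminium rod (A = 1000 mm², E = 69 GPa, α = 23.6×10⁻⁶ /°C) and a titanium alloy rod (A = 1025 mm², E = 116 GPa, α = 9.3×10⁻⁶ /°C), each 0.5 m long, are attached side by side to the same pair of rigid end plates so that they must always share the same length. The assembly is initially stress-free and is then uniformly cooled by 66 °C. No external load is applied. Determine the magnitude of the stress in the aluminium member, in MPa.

σ ≈ 41.2 MPa (tensile)

Both members must finish at the same length. With the larger α, the aluminium tends to over-contract; the plates restrain it, putting the aluminium in tension and the titanium alloy in compression. With no external load the two internal forces are equal and opposite, magnitude P.
Compatibility of the two members (thermal + elastic change equal): (α₁ − α₂)ΔT = P·[1/(A₁E₁) + 1/(A₂E₂)].
|α₁ − α₂|·ΔT = 14.3×10⁻⁶ × 66 = 0.0009438.
1/(A₁E₁) + 1/(A₂E₂) = 1/(1000×69×10³) + 1/(1025×116×10³) = 2.29×10⁻⁸ N⁻¹.
P = 0.0009438 / 2.29×10⁻⁸ = 41210 N = 41.21 kN.
σ_{aluminium} = P/A₁ = 41210/1000 = 41.21 MPa, tensile.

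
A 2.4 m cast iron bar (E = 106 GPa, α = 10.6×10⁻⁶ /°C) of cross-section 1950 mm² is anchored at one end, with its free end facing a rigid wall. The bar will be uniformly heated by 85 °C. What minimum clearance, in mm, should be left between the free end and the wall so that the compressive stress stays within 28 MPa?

With no wall the bar would lengthen by αΔT L = 10.6×10⁻⁶ × 85 × 2400 = 2.162 mm.
A stress of 28 MPa corresponds to the wall pushing the bar back by σL/E = 28×2400/(106×10³) = 0.634 mm.
So the gap has to take up the difference, g_min = δ_free − σL/E = 2.162 − 0.634 = 1.528 mm.

g ≈ 1.53 mm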